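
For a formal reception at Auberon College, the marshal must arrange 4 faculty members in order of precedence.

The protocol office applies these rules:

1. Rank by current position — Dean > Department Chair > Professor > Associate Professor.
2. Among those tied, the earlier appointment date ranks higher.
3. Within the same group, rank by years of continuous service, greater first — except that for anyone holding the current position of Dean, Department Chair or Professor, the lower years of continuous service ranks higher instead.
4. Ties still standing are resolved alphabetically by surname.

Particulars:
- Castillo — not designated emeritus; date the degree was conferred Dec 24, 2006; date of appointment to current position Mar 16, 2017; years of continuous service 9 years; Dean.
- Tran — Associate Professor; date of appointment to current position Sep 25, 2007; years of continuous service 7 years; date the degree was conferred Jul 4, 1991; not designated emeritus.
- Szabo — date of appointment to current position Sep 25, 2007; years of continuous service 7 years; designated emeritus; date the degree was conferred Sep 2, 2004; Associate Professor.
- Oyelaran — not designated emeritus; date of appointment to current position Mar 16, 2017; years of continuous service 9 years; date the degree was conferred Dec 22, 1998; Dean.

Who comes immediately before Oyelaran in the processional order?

Castillo

By current position: Castillo and Oyelaran (Dean); then Szabo and Tran (Associate Professor).
Castillo and Oyelaran both have date of appointment to current position Mar 16, 2017, so the next rule applies.
Castillo and Oyelaran both have years of continuous service 9 years, so the next rule applies.
Among Castillo and Oyelaran, alphabetically by surname: Castillo before Oyelaran.
Szabo and Tran both have date of appointment to current position Sep 25, 2007, so the next rule applies.
Szabo and Tran both have years of continuous service 7 years, so the next rule applies.
Among Szabo and Tran, alphabetically by surname: Szabo before Tran.
Order: Castillo, Oyelaran, Szabo, Tran.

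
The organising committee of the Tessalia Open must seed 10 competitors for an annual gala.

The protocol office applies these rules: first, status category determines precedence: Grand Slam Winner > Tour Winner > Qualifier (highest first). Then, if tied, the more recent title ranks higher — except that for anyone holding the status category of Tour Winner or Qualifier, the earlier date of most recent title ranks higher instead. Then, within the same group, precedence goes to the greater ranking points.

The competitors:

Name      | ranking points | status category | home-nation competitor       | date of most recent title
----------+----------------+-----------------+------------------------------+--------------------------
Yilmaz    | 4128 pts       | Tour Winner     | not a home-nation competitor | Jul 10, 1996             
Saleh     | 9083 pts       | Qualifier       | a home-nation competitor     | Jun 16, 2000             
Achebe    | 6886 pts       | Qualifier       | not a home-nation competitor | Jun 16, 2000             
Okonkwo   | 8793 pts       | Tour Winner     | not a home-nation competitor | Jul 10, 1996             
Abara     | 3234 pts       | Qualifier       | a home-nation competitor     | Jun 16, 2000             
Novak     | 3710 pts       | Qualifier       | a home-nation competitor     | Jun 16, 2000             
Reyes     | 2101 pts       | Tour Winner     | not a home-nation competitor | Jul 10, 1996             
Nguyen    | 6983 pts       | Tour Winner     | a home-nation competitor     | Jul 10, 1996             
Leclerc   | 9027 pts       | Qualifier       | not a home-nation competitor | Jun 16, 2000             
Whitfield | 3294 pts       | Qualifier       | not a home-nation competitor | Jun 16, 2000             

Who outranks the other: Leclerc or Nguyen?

Nguyen

By status category: Okonkwo, Nguyen, Yilmaz and Reyes (Tour Winner); then Saleh, Leclerc, Achebe, Novak, Whitfield and Abara (Qualifier).
Okonkwo, Nguyen, Yilmaz and Reyes all have date of most recent title Jul 10, 1996, so the next rule applies.
Among Okonkwo, Nguyen, Yilmaz and Reyes, by ranking points (higher first): Okonkwo (8793 pts) before Nguyen (6983 pts) before Yilmaz (4128 pts) before Reyes (2101 pts).
Saleh, Leclerc, Achebe, Novak, Whitfield and Abara all have date of most recent title Jun 16, 2000, so the next rule applies.
Among Saleh, Leclerc, Achebe, Novak, Whitfield and Abara, by ranking points (higher first): Saleh (9083 pts) before Leclerc (9027 pts) before Achebe (6886 pts) before Novak (3710 pts) before Whitfield (3294 pts) before Abara (3234 pts).
So Nguyen takes precedence.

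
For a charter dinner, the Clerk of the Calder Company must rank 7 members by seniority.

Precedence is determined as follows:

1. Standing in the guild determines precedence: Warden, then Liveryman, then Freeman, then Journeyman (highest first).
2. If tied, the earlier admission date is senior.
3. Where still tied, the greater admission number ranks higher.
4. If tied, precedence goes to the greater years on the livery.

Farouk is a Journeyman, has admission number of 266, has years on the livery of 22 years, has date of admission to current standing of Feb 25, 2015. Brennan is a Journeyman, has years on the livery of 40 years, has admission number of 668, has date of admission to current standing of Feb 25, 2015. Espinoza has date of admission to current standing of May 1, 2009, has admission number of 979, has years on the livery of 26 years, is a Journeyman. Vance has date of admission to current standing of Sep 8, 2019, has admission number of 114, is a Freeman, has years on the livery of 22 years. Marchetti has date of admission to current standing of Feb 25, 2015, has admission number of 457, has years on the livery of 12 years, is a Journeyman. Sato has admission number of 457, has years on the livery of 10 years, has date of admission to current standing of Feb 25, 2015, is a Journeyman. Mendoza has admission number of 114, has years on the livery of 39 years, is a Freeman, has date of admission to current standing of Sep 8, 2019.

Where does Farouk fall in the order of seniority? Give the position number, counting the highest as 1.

7

By standing in the guild: Mendoza and Vance (Freeman); then Espinoza, Brennan, Marchetti, Sato and Farouk (Journeyman).
Mendoza and Vance both have date of admission to current standing Sep 8, 2019, so the next rule applies.
Mendoza and Vance both have admission number 114, so the next rule applies.
Among Mendoza and Vance, by years on the livery (higher first): Mendoza (39 years) before Vance (22 years).
Among Espinoza, Brennan, Marchetti, Sato and Farouk, by date of admission to current standing (earlier first): Espinoza (May 1, 2009) before Brennan, Marchetti, Sato and Farouk (Feb 25, 2015).
Among Brennan, Marchetti, Sato and Farouk, by admission number (higher first): Brennan (668) before Marchetti and Sato (457) before Farouk (266).
Among Marchetti and Sato, by years on the livery (higher first): Marchetti (12 years) before Sato (10 years).
Order: Mendoza, Vance, Espinoza, Brennan, Marchetti, Sato, Farouk. So position 7.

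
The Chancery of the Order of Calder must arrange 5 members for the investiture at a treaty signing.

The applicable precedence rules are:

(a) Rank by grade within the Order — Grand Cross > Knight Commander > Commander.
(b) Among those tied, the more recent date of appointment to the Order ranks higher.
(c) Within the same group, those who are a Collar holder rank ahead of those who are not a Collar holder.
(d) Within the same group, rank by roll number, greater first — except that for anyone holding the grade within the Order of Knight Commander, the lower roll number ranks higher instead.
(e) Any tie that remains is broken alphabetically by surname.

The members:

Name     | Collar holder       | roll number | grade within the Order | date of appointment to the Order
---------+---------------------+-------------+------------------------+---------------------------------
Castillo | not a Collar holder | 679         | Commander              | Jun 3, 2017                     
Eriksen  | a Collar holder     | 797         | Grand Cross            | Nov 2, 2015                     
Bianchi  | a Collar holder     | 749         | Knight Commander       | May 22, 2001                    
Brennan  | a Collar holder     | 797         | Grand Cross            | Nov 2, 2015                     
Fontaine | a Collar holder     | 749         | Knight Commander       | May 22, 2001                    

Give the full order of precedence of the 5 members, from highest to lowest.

Brennan, Eriksen, Bianchi, Fontaine, Castillo

By grade within the Order: Brennan and Eriksen (Grand Cross); then Bianchi and Fontaine (Knight Commander); then Castillo (Commander).
Brennan and Eriksen both have date of appointment to the Order Nov 2, 2015, so the next rule applies.
Brennan and Eriksen are each a Collar holder, so the next rule applies.
Brennan and Eriksen both have roll number 797, so the next rule applies.
Among Brennan and Eriksen, alphabetically by surname: Brennan before Eriksen.
Bianchi and Fontaine both have date of appointment to the Order May 22, 2001, so the next rule applies.
Bianchi and Fontaine are each a Collar holder, so the next rule applies.
Bianchi and Fontaine both have roll number 749, so the next rule applies.
Among Bianchi and Fontaine, alphabetically by surname: Bianchi before Fontaine.
Full order: Brennan, Eriksen, Bianchi, Fontaine, Castillo.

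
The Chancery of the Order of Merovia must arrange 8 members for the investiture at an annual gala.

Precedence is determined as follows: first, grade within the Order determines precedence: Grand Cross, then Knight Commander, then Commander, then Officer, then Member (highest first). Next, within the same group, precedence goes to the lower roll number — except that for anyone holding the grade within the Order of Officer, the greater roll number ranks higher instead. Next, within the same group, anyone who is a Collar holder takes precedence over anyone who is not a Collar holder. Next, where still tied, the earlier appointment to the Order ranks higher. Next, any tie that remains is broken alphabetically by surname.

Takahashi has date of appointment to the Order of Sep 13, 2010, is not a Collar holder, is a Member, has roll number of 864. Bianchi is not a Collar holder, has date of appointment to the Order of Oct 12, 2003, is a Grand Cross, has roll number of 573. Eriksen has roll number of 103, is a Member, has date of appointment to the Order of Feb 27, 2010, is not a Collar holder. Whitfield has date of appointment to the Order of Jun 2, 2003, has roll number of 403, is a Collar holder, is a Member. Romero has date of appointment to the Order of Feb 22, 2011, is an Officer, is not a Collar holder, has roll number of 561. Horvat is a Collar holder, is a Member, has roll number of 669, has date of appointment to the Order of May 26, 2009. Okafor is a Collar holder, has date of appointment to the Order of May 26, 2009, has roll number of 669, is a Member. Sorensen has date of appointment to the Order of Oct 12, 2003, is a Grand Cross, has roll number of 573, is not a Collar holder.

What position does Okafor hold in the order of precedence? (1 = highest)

By grade within the Order: Bianchi and Sorensen (Grand Cross); then Romero (Officer); then Eriksen, Whitfield, Horvat, Okafor and Takahashi (Member).
Bianchi and Sorensen both have roll number 573, so the next rule applies.
Bianchi and Sorensen are each not a Collar holder, so the next rule applies.
Bianchi and Sorensen both have date of appointment to the Order Oct 12, 2003, so the next rule applies.
Among Bianchi and Sorensen, alphabetically by surname: Bianchi before Sorensen.
Among Eriksen, Whitfield, Horvat, Okafor and Takahashi, by roll number (lower first): Eriksen (103) before Whitfield (403) before Horvat and Okafor (669) before Takahashi (864).
Horvat and Okafor are each a Collar holder, so the next rule applies.
Horvat and Okafor both have date of appointment to the Order May 26, 2009, so the next rule applies.
Among Horvat and Okafor, alphabetically by surname: Horvat before Okafor.
Order: Bianchi, Sorensen, Romero, Eriksen, Whitfield, Horvat, Okafor, Takahashi. So position 7.

7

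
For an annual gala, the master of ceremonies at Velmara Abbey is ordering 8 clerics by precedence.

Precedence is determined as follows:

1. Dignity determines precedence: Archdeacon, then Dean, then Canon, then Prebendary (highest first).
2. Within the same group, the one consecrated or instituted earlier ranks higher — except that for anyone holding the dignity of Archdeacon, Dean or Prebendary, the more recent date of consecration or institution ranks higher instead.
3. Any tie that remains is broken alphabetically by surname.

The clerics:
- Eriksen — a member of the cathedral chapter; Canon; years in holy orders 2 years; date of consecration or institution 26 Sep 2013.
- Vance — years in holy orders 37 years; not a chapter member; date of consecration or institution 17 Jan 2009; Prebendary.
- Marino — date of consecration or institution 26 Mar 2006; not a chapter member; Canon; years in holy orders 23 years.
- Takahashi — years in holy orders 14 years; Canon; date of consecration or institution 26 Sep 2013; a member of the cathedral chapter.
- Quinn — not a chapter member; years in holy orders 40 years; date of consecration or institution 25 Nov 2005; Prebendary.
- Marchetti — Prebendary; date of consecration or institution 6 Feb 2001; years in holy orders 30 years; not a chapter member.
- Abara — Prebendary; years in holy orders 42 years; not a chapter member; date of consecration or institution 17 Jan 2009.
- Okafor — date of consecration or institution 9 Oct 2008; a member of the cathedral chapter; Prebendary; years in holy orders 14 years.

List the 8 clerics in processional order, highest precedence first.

By dignity: Marino, Eriksen and Takahashi (Canon); then Abara, Vance, Okafor, Quinn and Marchetti (Prebendary).
Among Marino, Eriksen and Takahashi, by date of consecration or institution (earlier first): Marino (26 Mar 2006) before Eriksen and Takahashi (26 Sep 2013).
Among Eriksen and Takahashi, alphabetically by surname: Eriksen before Takahashi.
Among Abara, Vance, Okafor, Quinn and Marchetti, by date of consecration or institution (later first) (reversed rule for this group): Abara and Vance (17 Jan 2009) before Okafor (9 Oct 2008) before Quinn (25 Nov 2005) before Marchetti (6 Feb 2001).
Among Abara and Vance, alphabetically by surname: Abara before Vance.
Full order: Marino, Eriksen, Takahashi, Abara, Vance, Okafor, Quinn, Marchetti.

Marino, Eriksen, Takahashi, Abara, Vance, Okafor, Quinn, Marchetti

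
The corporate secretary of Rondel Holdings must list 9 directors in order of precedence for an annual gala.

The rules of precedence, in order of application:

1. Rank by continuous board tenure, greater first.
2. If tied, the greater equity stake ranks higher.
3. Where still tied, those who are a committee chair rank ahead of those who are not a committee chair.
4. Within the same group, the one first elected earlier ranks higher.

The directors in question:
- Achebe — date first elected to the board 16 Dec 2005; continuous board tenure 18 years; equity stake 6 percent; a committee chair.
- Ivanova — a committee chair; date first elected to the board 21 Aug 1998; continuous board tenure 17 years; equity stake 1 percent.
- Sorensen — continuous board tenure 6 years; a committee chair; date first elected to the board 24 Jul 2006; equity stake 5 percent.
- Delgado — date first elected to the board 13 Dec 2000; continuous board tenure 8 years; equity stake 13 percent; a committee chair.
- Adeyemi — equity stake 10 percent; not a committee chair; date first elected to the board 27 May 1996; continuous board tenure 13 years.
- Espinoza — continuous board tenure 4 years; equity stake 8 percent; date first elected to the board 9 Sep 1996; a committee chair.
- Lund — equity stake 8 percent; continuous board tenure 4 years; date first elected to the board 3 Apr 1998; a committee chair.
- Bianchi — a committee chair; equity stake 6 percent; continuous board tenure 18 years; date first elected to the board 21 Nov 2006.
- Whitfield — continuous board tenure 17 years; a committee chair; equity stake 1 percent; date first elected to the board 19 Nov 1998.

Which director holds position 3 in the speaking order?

Ivanova

By continuous board tenure (higher first): Achebe and Bianchi (both 18 years); then Ivanova and Whitfield (both 17 years); then Adeyemi (13 years); then Delgado (8 years); then Sorensen (6 years); then Espinoza and Lund (both 4 years).
Achebe and Bianchi both have equity stake 6 percent, so the next rule applies.
Achebe and Bianchi are each a committee chair, so the next rule applies.
Among Achebe and Bianchi, by date first elected to the board (earlier first): Achebe (16 Dec 2005) before Bianchi (21 Nov 2006).
Ivanova and Whitfield both have equity stake 1 percent, so the next rule applies.
Ivanova and Whitfield are each a committee chair, so the next rule applies.
Among Ivanova and Whitfield, by date first elected to the board (earlier first): Ivanova (21 Aug 1998) before Whitfield (19 Nov 1998).
Espinoza and Lund both have equity stake 8 percent, so the next rule applies.
Espinoza and Lund are each a committee chair, so the next rule applies.
Among Espinoza and Lund, by date first elected to the board (earlier first): Espinoza (9 Sep 1996) before Lund (3 Apr 1998).
Order: Achebe, Bianchi, Ivanova, Whitfield, Adeyemi, Delgado, Sorensen, Espinoza, Lund.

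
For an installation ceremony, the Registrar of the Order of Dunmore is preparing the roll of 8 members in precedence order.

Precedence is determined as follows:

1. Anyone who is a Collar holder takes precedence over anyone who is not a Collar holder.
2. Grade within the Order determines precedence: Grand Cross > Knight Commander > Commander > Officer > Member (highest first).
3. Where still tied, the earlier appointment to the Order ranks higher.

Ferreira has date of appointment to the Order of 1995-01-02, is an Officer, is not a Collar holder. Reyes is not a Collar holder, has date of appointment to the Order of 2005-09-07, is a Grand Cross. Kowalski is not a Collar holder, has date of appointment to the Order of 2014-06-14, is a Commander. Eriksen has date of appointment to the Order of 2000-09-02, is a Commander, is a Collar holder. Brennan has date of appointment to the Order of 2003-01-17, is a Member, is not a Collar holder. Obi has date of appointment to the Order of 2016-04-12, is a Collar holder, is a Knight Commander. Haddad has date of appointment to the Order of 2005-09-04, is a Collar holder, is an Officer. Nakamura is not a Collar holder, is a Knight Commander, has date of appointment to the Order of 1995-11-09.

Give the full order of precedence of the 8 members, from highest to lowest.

Obi, Eriksen, Haddad, Reyes, Nakamura, Kowalski, Ferreira, Brennan

By the first rule: Obi, Eriksen and Haddad (each a Collar holder); then Reyes, Nakamura, Kowalski, Ferreira and Brennan (each not a Collar holder).
Among Obi, Eriksen and Haddad, by grade within the Order: Obi (Knight Commander) before Eriksen (Commander) before Haddad (Officer).
Among Reyes, Nakamura, Kowalski, Ferreira and Brennan, by grade within the Order: Reyes (Grand Cross) before Nakamura (Knight Commander) before Kowalski (Commander) before Ferreira (Officer) before Brennan (Member).
Full order: Obi, Eriksen, Haddad, Reyes, Nakamura, Kowalski, Ferreira, Brennan.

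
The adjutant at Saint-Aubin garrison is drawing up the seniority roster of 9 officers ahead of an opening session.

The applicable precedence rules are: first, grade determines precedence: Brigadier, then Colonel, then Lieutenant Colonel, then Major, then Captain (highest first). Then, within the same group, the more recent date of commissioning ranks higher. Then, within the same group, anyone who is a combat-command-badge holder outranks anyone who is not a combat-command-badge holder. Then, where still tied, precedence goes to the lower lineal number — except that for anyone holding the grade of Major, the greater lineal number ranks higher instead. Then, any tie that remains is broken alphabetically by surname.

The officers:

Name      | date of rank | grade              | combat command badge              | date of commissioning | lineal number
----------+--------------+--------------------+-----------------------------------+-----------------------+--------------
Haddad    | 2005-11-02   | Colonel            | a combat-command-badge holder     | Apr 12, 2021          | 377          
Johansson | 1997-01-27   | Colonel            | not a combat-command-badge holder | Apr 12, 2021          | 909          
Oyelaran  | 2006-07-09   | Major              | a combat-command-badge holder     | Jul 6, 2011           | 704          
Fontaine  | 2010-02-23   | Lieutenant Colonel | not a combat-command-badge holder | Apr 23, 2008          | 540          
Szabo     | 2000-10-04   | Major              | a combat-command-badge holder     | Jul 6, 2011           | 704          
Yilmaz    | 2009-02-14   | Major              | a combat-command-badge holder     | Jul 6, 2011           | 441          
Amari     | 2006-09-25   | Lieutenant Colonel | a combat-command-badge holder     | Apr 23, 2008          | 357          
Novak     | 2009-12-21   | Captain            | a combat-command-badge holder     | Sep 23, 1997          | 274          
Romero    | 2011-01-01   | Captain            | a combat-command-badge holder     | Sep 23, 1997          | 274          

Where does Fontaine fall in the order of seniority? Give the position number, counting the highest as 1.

By grade: Haddad and Johansson (Colonel); then Amari and Fontaine (Lieutenant Colonel); then Oyelaran, Szabo and Yilmaz (Major); then Novak and Romero (Captain).
Haddad and Johansson both have date of commissioning Apr 12, 2021, so the next rule applies.
Among Haddad and Johansson, a combat-command-badge holder before not a combat-command-badge holder: Haddad (a combat-command-badge holder) before Johansson (not a combat-command-badge holder).
Amari and Fontaine both have date of commissioning Apr 23, 2008, so the next rule applies.
Among Amari and Fontaine, a combat-command-badge holder before not a combat-command-badge holder: Amari (a combat-command-badge holder) before Fontaine (not a combat-command-badge holder).
Oyelaran, Szabo and Yilmaz all have date of commissioning Jul 6, 2011, so the next rule applies.
Oyelaran, Szabo and Yilmaz are each a combat-command-badge holder, so the next rule applies.
Among Oyelaran, Szabo and Yilmaz, by lineal number (higher first) (reversed rule for this group): Oyelaran and Szabo (704) before Yilmaz (441).
Among Oyelaran and Szabo, alphabetically by surname: Oyelaran before Szabo.
Novak and Romero both have date of commissioning Sep 23, 1997, so the next rule applies.
Novak and Romero are each a combat-command-badge holder, so the next rule applies.
Novak and Romero both have lineal number 274, so the next rule applies.
Among Novak and Romero, alphabetically by surname: Novak before Romero.
Order: Haddad, Johansson, Amari, Fontaine, Oyelaran, Szabo, Yilmaz, Novak, Romero. So position 4.

4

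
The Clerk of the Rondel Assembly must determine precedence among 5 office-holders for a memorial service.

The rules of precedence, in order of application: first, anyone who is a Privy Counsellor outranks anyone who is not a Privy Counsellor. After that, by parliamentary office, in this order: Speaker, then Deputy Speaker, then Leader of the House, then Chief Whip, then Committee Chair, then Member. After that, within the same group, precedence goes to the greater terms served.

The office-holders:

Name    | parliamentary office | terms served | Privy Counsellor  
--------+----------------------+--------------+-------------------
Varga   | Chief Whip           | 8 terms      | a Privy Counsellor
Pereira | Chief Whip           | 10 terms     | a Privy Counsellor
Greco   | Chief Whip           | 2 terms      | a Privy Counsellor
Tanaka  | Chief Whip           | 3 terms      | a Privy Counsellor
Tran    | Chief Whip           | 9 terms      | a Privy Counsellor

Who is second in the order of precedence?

By the first rule: Pereira, Tran, Varga, Tanaka and Greco (each a Privy Counsellor).
Pereira, Tran, Varga, Tanaka and Greco are each Chief Whip, so the next rule applies.
Among Pereira, Tran, Varga, Tanaka and Greco, by terms served (higher first): Pereira (10 terms) before Tran (9 terms) before Varga (8 terms) before Tanaka (3 terms) before Greco (2 terms).
Order: Pereira, Tran, Varga, Tanaka, Greco.

Tran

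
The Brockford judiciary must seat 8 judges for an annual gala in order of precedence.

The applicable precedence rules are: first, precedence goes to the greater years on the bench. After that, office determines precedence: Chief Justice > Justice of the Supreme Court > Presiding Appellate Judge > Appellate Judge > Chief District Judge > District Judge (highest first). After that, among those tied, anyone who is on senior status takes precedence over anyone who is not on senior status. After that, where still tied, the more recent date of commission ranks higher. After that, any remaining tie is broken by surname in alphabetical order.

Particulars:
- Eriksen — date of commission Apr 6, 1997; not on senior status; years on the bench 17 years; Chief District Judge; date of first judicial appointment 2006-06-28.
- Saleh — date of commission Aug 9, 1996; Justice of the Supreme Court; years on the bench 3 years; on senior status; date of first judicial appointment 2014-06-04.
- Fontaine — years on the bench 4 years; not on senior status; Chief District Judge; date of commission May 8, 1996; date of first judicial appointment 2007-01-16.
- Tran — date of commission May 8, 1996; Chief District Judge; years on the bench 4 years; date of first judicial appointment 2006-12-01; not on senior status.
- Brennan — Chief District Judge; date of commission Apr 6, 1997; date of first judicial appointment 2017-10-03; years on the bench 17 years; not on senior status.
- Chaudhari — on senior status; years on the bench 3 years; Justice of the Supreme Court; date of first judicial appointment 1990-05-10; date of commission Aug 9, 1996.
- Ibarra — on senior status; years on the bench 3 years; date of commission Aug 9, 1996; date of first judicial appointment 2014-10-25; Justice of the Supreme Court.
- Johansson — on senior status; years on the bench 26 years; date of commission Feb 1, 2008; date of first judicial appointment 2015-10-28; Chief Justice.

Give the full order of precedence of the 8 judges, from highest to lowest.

By years on the bench (higher first): Johansson (26 years); then Brennan and Eriksen (both 17 years); then Fontaine and Tran (both 4 years); then Chaudhari, Ibarra and Saleh (each 3 years).
Brennan and Eriksen are each Chief District Judge, so the next rule applies.
Brennan and Eriksen are each not on senior status, so the next rule applies.
Brennan and Eriksen both have date of commission Apr 6, 1997, so the next rule applies.
Among Brennan and Eriksen, alphabetically by surname: Brennan before Eriksen.
Fontaine and Tran are each Chief District Judge, so the next rule applies.
Fontaine and Tran are each not on senior status, so the next rule applies.
Fontaine and Tran both have date of commission May 8, 1996, so the next rule applies.
Among Fontaine and Tran, alphabetically by surname: Fontaine before Tran.
Chaudhari, Ibarra and Saleh are each Justice of the Supreme Court, so the next rule applies.
Chaudhari, Ibarra and Saleh are each on senior status, so the next rule applies.
Chaudhari, Ibarra and Saleh all have date of commission Aug 9, 1996, so the next rule applies.
Among Chaudhari, Ibarra and Saleh, alphabetically by surname: Chaudhari before Ibarra before Saleh.
Full order: Johansson, Brennan, Eriksen, Fontaine, Tran, Chaudhari, Ibarra, Saleh.

Johansson, Brennan, Eriksen, Fontaine, Tran, Chaudhari, Ibarra, Saleh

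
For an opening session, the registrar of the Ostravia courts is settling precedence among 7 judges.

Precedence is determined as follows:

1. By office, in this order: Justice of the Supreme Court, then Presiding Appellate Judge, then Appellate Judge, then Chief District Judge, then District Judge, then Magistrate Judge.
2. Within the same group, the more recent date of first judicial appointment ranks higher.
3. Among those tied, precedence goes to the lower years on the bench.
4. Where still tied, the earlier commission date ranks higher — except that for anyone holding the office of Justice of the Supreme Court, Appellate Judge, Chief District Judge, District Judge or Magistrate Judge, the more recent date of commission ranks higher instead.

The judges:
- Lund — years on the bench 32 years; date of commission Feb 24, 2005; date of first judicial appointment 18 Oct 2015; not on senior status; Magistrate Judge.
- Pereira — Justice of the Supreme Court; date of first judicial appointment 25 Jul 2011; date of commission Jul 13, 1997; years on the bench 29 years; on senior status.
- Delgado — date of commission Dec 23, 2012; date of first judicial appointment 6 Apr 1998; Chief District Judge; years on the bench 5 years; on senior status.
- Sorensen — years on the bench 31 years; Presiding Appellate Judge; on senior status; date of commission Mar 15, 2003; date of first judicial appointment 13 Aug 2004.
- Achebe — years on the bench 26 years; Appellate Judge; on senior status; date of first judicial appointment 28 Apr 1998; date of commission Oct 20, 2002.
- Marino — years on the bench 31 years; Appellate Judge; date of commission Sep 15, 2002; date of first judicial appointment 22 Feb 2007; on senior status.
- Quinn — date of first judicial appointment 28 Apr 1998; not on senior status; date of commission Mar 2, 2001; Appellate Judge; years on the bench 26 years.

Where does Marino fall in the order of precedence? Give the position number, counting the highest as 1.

3

By office: Pereira (Justice of the Supreme Court); then Sorensen (Presiding Appellate Judge); then Marino, Achebe and Quinn (Appellate Judge); then Delgado (Chief District Judge); then Lund (Magistrate Judge).
Among Marino, Achebe and Quinn, by date of first judicial appointment (later first): Marino (22 Feb 2007) before Achebe and Quinn (28 Apr 1998).
Achebe and Quinn both have years on the bench 26 years, so the next rule applies.
Among Achebe and Quinn, by date of commission (later first) (reversed rule for this group): Achebe (Oct 20, 2002) before Quinn (Mar 2, 2001).
Order: Pereira, Sorensen, Marino, Achebe, Quinn, Delgado, Lund. So position 3.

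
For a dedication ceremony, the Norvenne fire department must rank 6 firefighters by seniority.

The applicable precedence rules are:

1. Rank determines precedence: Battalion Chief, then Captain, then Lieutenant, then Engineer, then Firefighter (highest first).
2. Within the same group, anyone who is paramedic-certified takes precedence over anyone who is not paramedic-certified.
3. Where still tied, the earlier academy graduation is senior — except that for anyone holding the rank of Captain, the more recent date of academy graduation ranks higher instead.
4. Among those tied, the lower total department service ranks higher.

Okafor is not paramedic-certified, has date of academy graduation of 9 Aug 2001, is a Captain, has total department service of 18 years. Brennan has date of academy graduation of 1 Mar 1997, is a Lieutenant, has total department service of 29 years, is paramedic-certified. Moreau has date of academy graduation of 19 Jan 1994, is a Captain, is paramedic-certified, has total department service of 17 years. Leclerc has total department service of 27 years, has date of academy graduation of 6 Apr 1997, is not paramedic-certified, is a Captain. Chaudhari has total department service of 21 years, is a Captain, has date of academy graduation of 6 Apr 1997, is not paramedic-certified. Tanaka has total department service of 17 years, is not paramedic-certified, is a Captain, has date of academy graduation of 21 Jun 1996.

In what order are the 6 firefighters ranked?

By rank: Moreau, Okafor, Chaudhari, Leclerc and Tanaka (Captain); then Brennan (Lieutenant).
Among Moreau, Okafor, Chaudhari, Leclerc and Tanaka, paramedic-certified before not paramedic-certified: Moreau (paramedic-certified) before Okafor, Chaudhari, Leclerc and Tanaka (not paramedic-certified).
Among Okafor, Chaudhari, Leclerc and Tanaka, by date of academy graduation (later first) (reversed rule for this group): Okafor (9 Aug 2001) before Chaudhari and Leclerc (6 Apr 1997) before Tanaka (21 Jun 1996).
Among Chaudhari and Leclerc, by total department service (lower first): Chaudhari (21 years) before Leclerc (27 years).
Full order: Moreau, Okafor, Chaudhari, Leclerc, Tanaka, Brennan.

Moreau, Okafor, Chaudhari, Leclerc, Tanaka, Brennan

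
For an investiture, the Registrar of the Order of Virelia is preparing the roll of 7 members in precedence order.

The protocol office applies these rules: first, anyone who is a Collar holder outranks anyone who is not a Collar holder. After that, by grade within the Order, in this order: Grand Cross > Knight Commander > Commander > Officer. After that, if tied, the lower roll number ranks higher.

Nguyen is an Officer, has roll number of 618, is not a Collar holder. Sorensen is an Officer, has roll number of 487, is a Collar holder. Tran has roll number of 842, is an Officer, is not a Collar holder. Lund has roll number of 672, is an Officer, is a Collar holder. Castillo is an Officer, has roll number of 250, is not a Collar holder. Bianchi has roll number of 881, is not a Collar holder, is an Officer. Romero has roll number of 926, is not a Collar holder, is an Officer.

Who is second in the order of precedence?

Lund

By the first rule: Sorensen and Lund (both a Collar holder); then Castillo, Nguyen, Tran, Bianchi and Romero (each not a Collar holder).
Sorensen and Lund are each Officer, so the next rule applies.
Among Sorensen and Lund, by roll number (lower first): Sorensen (487) before Lund (672).
Castillo, Nguyen, Tran, Bianchi and Romero are each Officer, so the next rule applies.
Among Castillo, Nguyen, Tran, Bianchi and Romero, by roll number (lower first): Castillo (250) before Nguyen (618) before Tran (842) before Bianchi (881) before Romero (926).
Order: Sorensen, Lund, Castillo, Nguyen, Tran, Bianchi, Romero.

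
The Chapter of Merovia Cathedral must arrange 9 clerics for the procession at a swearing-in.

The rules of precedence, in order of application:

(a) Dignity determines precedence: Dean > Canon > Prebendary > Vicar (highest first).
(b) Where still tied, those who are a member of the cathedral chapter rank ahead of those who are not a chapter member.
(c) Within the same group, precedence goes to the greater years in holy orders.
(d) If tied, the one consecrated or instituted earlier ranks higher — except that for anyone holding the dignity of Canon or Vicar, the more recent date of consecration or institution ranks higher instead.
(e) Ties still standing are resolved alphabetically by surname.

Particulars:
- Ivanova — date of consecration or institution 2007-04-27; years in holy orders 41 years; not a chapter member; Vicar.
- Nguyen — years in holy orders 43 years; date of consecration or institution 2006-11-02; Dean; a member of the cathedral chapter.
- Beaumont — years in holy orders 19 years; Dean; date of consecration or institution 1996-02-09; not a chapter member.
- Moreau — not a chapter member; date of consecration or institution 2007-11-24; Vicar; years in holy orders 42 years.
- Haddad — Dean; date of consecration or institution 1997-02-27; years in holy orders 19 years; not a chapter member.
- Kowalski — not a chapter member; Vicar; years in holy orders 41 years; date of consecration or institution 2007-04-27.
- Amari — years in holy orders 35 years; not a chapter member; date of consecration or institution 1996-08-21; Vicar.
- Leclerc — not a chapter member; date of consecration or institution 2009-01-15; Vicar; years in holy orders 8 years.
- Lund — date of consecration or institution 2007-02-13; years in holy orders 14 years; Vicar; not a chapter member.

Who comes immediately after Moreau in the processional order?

Ivanova

By dignity: Nguyen, Beaumont and Haddad (Dean); then Moreau, Ivanova, Kowalski, Amari, Lund and Leclerc (Vicar).
Among Nguyen, Beaumont and Haddad, a member of the cathedral chapter before not a chapter member: Nguyen (a member of the cathedral chapter) before Beaumont and Haddad (not a chapter member).
Beaumont and Haddad both have years in holy orders 19 years, so the next rule applies.
Among Beaumont and Haddad, by date of consecration or institution (earlier first): Beaumont (1996-02-09) before Haddad (1997-02-27).
Moreau, Ivanova, Kowalski, Amari, Lund and Leclerc are each not a chapter member, so the next rule applies.
Among Moreau, Ivanova, Kowalski, Amari, Lund and Leclerc, by years in holy orders (higher first): Moreau (42 years) before Ivanova and Kowalski (41 years) before Amari (35 years) before Lund (14 years) before Leclerc (8 years).
Ivanova and Kowalski both have date of consecration or institution 2007-04-27, so the next rule applies.
Among Ivanova and Kowalski, alphabetically by surname: Ivanova before Kowalski.
Order: Nguyen, Beaumont, Haddad, Moreau, Ivanova, Kowalski, Amari, Lund, Leclerc.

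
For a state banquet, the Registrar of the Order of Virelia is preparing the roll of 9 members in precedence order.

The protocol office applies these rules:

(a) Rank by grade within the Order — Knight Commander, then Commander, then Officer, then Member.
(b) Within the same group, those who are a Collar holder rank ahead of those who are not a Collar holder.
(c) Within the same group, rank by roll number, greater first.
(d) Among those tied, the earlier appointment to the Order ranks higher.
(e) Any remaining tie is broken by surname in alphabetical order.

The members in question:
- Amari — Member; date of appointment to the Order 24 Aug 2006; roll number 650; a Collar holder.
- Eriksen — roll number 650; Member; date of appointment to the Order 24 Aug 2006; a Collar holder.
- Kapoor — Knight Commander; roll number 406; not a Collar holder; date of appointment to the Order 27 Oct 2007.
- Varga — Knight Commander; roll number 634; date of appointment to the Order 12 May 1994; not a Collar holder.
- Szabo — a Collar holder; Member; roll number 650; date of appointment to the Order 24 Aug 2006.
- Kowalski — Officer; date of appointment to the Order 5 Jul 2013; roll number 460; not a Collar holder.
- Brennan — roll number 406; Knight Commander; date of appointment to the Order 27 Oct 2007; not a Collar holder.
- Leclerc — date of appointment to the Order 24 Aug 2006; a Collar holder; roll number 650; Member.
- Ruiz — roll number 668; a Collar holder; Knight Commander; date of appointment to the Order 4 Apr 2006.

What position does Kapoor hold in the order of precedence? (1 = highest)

4

By grade within the Order: Ruiz, Varga, Brennan and Kapoor (Knight Commander); then Kowalski (Officer); then Amari, Eriksen, Leclerc and Szabo (Member).
Among Ruiz, Varga, Brennan and Kapoor, a Collar holder before not a Collar holder: Ruiz (a Collar holder) before Varga, Brennan and Kapoor (not a Collar holder).
Among Varga, Brennan and Kapoor, by roll number (higher first): Varga (634) before Brennan and Kapoor (406).
Brennan and Kapoor both have date of appointment to the Order 27 Oct 2007, so the next rule applies.
Among Brennan and Kapoor, alphabetically by surname: Brennan before Kapoor.
Amari, Eriksen, Leclerc and Szabo are each a Collar holder, so the next rule applies.
Amari, Eriksen, Leclerc and Szabo all have roll number 650, so the next rule applies.
Amari, Eriksen, Leclerc and Szabo all have date of appointment to the Order 24 Aug 2006, so the next rule applies.
Among Amari, Eriksen, Leclerc and Szabo, alphabetically by surname: Amari before Eriksen before Leclerc before Szabo.
Order: Ruiz, Varga, Brennan, Kapoor, Kowalski, Amari, Eriksen, Leclerc, Szabo. So position 4.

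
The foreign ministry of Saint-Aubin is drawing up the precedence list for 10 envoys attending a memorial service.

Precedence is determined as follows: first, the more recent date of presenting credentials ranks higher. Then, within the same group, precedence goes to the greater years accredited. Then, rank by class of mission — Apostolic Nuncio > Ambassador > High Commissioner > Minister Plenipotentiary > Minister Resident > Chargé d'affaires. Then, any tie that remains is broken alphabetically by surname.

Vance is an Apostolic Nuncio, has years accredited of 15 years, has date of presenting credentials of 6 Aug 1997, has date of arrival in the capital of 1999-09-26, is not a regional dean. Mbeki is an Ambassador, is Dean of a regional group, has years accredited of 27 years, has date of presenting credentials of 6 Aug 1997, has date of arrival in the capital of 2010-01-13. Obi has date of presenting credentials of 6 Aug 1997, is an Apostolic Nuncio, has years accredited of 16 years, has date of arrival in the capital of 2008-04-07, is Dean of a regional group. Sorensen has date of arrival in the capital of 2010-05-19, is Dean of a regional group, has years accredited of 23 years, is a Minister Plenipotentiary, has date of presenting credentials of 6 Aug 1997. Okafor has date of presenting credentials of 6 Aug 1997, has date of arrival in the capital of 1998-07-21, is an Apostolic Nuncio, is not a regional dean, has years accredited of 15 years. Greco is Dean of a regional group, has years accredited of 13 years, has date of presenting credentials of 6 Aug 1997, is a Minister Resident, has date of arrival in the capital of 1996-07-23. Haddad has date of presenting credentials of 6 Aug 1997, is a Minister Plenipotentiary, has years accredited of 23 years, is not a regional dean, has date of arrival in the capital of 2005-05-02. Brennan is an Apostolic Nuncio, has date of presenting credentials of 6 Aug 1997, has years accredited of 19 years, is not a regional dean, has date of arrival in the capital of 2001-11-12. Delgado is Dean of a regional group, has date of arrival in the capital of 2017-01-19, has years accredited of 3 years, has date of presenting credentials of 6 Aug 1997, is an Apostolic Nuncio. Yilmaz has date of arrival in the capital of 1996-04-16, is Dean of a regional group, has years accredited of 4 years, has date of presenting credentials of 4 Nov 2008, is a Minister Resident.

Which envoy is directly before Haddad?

Mbeki

By date of presenting credentials (later first): Yilmaz (4 Nov 2008); then Mbeki, Haddad, Sorensen, Brennan, Obi, Okafor, Vance, Greco and Delgado (each 6 Aug 1997).
Among Mbeki, Haddad, Sorensen, Brennan, Obi, Okafor, Vance, Greco and Delgado, by years accredited (higher first): Mbeki (27 years) before Haddad and Sorensen (23 years) before Brennan (19 years) before Obi (16 years) before Okafor and Vance (15 years) before Greco (13 years) before Delgado (3 years).
Haddad and Sorensen are each Minister Plenipotentiary, so the next rule applies.
Among Haddad and Sorensen, alphabetically by surname: Haddad before Sorensen.
Okafor and Vance are each Apostolic Nuncio, so the next rule applies.
Among Okafor and Vance, alphabetically by surname: Okafor before Vance.
Order: Yilmaz, Mbeki, Haddad, Sorensen, Brennan, Obi, Okafor, Vance, Greco, Delgado.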